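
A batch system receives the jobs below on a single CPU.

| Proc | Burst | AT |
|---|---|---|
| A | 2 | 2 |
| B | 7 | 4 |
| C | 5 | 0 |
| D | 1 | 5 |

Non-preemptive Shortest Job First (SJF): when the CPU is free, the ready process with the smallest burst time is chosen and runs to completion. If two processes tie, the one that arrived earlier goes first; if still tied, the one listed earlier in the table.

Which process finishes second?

D

Timeline: | C 0-5 | D 5-6 | A 6-8 | B 8-15 |
Completion: A=8  B=15  C=5  D=6
Finish order: C → D → A → B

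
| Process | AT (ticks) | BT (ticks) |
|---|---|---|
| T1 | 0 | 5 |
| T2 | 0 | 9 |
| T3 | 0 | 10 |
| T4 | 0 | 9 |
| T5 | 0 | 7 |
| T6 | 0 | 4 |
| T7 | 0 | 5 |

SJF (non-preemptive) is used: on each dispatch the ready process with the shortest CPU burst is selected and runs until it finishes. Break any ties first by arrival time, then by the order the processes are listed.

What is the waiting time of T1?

4

Gantt: | T6 0-4 | T1 4-9 | T7 9-14 | T5 14-21 | T2 21-30 | T4 30-39 | T3 39-49 |
Completion: T1=9  T2=30  T3=49  T4=39  T5=21  T6=4  T7=14
Waiting(T1) = turnaround − burst = 9 − 5 = 4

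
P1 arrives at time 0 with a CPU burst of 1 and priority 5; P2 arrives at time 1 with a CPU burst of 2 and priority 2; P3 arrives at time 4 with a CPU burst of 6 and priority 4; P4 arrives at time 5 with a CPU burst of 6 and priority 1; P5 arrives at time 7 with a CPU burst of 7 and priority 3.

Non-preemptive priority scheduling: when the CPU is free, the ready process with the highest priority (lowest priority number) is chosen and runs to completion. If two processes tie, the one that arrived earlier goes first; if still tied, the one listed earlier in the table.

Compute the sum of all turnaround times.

Gantt: | P1 0-1 | P2 1-3 | idle 3-4 | P3 4-10 | P4 10-16 | P5 16-23 |
Completion: P1=1  P2=3  P3=10  P4=16  P5=23
Turnaround = completion − arrival: P1=1, P2=2, P3=6, P4=11, P5=16
Total turnaround = 1 + 2 + 6 + 11 + 16 = 36

36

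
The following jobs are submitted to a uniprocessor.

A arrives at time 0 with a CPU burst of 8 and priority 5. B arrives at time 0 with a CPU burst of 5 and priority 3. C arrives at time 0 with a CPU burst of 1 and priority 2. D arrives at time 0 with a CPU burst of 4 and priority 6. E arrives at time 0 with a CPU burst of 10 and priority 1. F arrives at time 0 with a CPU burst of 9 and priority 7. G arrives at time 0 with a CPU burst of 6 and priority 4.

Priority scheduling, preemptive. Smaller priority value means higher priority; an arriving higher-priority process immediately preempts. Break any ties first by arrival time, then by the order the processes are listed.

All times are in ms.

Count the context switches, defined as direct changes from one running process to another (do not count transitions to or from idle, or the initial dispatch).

6

Schedule: | E 0-10 | C 10-11 | B 11-16 | G 16-22 | A 22-30 | D 30-34 | F 34-43 |
Completion: A=30  B=16  C=11  D=34  E=10  F=43  G=22
Turnaround (C−A): A=30  B=16  C=11  D=34  E=10  F=43  G=22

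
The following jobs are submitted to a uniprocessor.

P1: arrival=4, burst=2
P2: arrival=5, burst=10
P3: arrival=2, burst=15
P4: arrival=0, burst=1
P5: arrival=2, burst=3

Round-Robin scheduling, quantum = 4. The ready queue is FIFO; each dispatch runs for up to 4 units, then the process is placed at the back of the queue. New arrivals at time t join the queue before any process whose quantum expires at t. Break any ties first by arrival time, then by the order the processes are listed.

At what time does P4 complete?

1

Schedule: | P4 0-1 | idle 1-2 | P3 2-6 | P5 6-9 | P1 9-11 | P2 11-15 | P3 15-19 | P2 19-23 | P3 23-27 | P2 27-29 | P3 29-32 |
Completion: P1=11  P2=29  P3=32  P4=1  P5=9
Turnaround (C−A): P1=7  P2=24  P3=30  P4=1  P5=7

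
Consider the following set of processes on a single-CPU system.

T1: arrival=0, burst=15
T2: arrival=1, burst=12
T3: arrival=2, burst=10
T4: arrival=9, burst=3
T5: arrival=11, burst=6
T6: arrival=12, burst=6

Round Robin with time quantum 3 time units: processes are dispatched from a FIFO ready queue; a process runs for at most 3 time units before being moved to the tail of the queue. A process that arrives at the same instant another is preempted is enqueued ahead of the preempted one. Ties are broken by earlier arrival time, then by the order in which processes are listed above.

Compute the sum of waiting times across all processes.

Timeline: | T1 0-3 | T2 3-6 | T3 6-9 | T1 9-12 | T2 12-15 | T4 15-18 | T3 18-21 | T5 21-24 | T6 24-27 | T1 27-30 | T2 30-33 | T3 33-36 | T5 36-39 | T6 39-42 | T1 42-45 | T2 45-48 | T3 48-49 | T1 49-52 |
Completion: T1=52  T2=48  T3=49  T4=18  T5=39  T6=42
Waiting = turnaround − burst: T1=37, T2=35, T3=37, T4=6, T5=22, T6=24
Total waiting = 37 + 35 + 37 + 6 + 22 + 24 = 161

161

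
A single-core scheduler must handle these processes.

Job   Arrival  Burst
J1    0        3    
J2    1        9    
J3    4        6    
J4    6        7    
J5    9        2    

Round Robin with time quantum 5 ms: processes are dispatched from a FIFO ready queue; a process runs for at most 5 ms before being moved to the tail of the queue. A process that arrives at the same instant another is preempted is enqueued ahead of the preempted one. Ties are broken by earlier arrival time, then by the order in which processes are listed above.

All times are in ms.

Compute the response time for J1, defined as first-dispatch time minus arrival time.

0

Schedule: | J1 0-3 | J2 3-8 | J3 8-13 | J4 13-18 | J2 18-22 | J5 22-24 | J3 24-25 | J4 25-27 |
Completion: J1=3  J2=22  J3=25  J4=27  J5=24
Response(J1) = first start − arrival = 0 − 0 = 0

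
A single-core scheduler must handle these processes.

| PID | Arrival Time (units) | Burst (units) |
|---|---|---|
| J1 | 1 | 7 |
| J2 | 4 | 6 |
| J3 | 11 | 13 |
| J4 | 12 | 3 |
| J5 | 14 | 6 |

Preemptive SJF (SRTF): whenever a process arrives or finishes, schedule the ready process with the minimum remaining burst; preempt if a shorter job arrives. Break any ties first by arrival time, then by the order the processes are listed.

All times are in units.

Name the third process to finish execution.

J4

Gantt: | idle 0-1 | J1 1-8 | J2 8-14 | J4 14-17 | J5 17-23 | J3 23-36 |
Completion: J1=8  J2=14  J3=36  J4=17  J5=23
Turnaround (C−A): J1=7  J2=10  J3=25  J4=5  J5=9
Finish order: J1 → J2 → J4 → J5 → J3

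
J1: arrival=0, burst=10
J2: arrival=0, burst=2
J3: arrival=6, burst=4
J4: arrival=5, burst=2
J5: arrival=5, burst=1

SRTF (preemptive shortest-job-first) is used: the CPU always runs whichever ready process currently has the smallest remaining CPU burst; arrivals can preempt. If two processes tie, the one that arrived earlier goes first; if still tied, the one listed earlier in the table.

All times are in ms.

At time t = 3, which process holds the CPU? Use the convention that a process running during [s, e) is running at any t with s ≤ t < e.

J1

Schedule: | J2 0-2 | J1 2-5 | J5 5-6 | J4 6-8 | J3 8-12 | J1 12-19 |
Completion: J1=19  J2=2  J3=12  J4=8  J5=6
Turnaround (C−A): J1=19  J2=2  J3=6  J4=3  J5=1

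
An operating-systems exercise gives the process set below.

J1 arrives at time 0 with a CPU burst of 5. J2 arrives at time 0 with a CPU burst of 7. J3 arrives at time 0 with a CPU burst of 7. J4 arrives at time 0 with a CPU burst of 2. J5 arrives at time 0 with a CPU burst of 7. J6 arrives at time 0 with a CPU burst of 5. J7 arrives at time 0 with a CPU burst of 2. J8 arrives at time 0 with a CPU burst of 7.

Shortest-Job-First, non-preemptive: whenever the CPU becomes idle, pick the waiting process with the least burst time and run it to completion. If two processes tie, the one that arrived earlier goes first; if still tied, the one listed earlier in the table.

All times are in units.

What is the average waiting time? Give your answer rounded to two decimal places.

14.13

Timeline: | J4 0-2 | J7 2-4 | J1 4-9 | J6 9-14 | J2 14-21 | J3 21-28 | J5 28-35 | J8 35-42 |
Completion: J1=9  J2=21  J3=28  J4=2  J5=35  J6=14  J7=4  J8=42
Turnaround (C−A): J1=9  J2=21  J3=28  J4=2  J5=35  J6=14  J7=4  J8=42
Waiting times: J1=4, J2=14, J3=21, J4=0, J5=28, J6=9, J7=2, J8=35
Average waiting = (4+14+21+0+28+9+2+35) / 8 = 113/8 = 14.13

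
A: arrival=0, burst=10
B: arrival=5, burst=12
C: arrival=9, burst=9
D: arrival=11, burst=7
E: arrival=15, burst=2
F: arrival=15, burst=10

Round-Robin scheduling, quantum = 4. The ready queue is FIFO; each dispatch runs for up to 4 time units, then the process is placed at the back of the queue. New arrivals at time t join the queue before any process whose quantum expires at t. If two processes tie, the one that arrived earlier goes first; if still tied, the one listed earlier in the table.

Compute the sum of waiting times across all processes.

Timeline: | A 0-8 | B 8-12 | A 12-14 | C 14-18 | D 18-22 | B 22-26 | E 26-28 | F 28-32 | C 32-36 | D 36-39 | B 39-43 | F 43-47 | C 47-48 | F 48-50 |
Completion: A=14  B=43  C=48  D=39  E=28  F=50
Turnaround (C−A): A=14  B=38  C=39  D=28  E=13  F=35
Waiting = turnaround − burst: A=4, B=26, C=30, D=21, E=11, F=25
Total waiting = 4 + 26 + 30 + 21 + 11 + 25 = 117

117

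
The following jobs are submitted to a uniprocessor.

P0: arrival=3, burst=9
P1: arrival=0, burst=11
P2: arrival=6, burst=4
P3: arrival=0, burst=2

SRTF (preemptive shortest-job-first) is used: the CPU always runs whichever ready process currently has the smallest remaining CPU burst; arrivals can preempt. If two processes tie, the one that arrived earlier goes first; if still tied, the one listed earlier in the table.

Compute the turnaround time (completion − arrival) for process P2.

4

Schedule: | P3 0-2 | P1 2-3 | P0 3-6 | P2 6-10 | P0 10-16 | P1 16-26 |
Completion: P0=16  P1=26  P2=10  P3=2
Turnaround (C−A): P0=13  P1=26  P2=4  P3=2
Turnaround(P2) = completion − arrival = 10 − 6 = 4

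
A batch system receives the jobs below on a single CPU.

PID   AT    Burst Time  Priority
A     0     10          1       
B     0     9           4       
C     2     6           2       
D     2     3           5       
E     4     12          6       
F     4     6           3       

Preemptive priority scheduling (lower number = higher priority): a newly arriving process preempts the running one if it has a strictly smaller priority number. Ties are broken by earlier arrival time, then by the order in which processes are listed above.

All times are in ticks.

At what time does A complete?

10

Timeline: | A 0-10 | C 10-16 | F 16-22 | B 22-31 | D 31-34 | E 34-46 |
Completion: A=10  B=31  C=16  D=34  E=46  F=22
Turnaround (C−A): A=10  B=31  C=14  D=32  E=42  F=18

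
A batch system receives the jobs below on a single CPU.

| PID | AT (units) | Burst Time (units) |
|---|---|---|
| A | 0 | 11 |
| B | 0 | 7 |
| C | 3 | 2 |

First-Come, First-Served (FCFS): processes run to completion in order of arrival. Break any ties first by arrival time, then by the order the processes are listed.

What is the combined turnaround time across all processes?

46

Gantt: | A 0-11 | B 11-18 | C 18-20 |
Completion: A=11  B=18  C=20
Turnaround (C−A): A=11  B=18  C=17
Turnaround = completion − arrival: A=11, B=18, C=17
Total turnaround = 11 + 18 + 17 = 46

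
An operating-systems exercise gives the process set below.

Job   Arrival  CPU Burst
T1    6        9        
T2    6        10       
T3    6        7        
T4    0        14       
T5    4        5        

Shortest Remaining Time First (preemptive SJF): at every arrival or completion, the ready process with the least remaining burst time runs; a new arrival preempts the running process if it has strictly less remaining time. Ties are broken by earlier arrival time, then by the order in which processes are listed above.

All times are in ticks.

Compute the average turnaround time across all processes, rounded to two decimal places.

21.60

Gantt: | T4 0-4 | T5 4-9 | T3 9-16 | T1 16-25 | T4 25-35 | T2 35-45 |
Completion: T1=25  T2=45  T3=16  T4=35  T5=9
Turnaround times: T1=19, T2=39, T3=10, T4=35, T5=5
Average turnaround = (19+39+10+35+5) / 5 = 108/5 = 21.60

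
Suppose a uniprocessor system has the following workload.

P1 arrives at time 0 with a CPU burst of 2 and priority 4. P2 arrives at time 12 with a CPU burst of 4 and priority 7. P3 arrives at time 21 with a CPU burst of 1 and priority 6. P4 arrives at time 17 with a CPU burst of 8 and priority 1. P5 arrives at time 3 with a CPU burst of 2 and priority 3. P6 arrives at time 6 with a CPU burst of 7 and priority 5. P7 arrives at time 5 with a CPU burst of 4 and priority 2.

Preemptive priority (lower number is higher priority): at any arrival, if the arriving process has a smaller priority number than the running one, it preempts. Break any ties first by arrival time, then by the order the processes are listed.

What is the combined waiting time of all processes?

20

Schedule: | P1 0-2 | idle 2-3 | P5 3-5 | P7 5-9 | P6 9-16 | P2 16-17 | P4 17-25 | P3 25-26 | P2 26-29 |
Completion: P1=2  P2=29  P3=26  P4=25  P5=5  P6=16  P7=9
Turnaround (C−A): P1=2  P2=17  P3=5  P4=8  P5=2  P6=10  P7=4
Waiting = turnaround − burst: P1=0, P2=13, P3=4, P4=0, P5=0, P6=3, P7=0
Total waiting = 0 + 13 + 4 + 0 + 0 + 3 + 0 = 20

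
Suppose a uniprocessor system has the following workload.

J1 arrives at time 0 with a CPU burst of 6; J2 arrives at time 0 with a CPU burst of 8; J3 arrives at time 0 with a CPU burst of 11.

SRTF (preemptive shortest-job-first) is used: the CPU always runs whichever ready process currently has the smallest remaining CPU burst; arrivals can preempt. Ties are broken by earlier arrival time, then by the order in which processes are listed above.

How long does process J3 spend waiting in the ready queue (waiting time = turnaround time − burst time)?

Timeline: | J1 0-6 | J2 6-14 | J3 14-25 |
Completion: J1=6  J2=14  J3=25
Waiting(J3) = turnaround − burst = 25 − 11 = 14

14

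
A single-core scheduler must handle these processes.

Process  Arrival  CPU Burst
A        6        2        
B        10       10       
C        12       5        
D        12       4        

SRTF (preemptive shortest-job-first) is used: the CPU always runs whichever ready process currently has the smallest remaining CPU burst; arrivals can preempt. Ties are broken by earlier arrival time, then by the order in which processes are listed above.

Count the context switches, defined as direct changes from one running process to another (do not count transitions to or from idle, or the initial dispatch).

3

Gantt: | idle 0-6 | A 6-8 | idle 8-10 | B 10-12 | D 12-16 | C 16-21 | B 21-29 |
Completion: A=8  B=29  C=21  D=16
Turnaround (C−A): A=2  B=19  C=9  D=4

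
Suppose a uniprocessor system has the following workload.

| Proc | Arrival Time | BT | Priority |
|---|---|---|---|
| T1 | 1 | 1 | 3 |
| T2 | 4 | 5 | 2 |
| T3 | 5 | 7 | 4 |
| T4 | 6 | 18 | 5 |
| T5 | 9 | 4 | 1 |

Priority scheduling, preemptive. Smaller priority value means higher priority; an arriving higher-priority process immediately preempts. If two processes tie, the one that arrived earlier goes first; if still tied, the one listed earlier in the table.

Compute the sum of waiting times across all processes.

Schedule: | idle 0-1 | T1 1-2 | idle 2-4 | T2 4-9 | T5 9-13 | T3 13-20 | T4 20-38 |
Completion: T1=2  T2=9  T3=20  T4=38  T5=13
Waiting = turnaround − burst: T1=0, T2=0, T3=8, T4=14, T5=0
Total waiting = 0 + 0 + 8 + 14 + 0 = 22

22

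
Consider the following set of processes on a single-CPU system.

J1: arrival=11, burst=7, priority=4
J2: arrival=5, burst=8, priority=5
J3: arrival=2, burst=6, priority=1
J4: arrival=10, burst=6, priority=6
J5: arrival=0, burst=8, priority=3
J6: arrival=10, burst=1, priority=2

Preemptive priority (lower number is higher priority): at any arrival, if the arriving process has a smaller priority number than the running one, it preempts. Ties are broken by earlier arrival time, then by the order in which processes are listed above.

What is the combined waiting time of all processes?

Gantt: | J5 0-2 | J3 2-8 | J5 8-10 | J6 10-11 | J5 11-15 | J1 15-22 | J2 22-30 | J4 30-36 |
Completion: J1=22  J2=30  J3=8  J4=36  J5=15  J6=11
Waiting = turnaround − burst: J1=4, J2=17, J3=0, J4=20, J5=7, J6=0
Total waiting = 4 + 17 + 0 + 20 + 7 + 0 = 48

48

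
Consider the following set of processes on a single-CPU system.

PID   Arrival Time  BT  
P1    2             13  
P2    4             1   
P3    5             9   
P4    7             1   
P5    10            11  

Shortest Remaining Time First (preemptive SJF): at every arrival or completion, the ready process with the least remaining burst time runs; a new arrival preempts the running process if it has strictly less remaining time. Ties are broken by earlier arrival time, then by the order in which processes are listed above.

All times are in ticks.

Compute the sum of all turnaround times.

63

Schedule: | idle 0-2 | P1 2-4 | P2 4-5 | P3 5-7 | P4 7-8 | P3 8-15 | P1 15-26 | P5 26-37 |
Completion: P1=26  P2=5  P3=15  P4=8  P5=37
Turnaround = completion − arrival: P1=24, P2=1, P3=10, P4=1, P5=27
Total turnaround = 24 + 1 + 10 + 1 + 27 = 63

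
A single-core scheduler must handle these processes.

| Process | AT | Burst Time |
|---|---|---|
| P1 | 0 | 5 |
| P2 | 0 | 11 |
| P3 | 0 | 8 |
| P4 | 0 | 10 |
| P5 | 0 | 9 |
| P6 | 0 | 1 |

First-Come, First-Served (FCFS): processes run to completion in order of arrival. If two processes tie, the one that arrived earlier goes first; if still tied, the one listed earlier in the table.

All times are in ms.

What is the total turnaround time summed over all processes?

166

Schedule: | P1 0-5 | P2 5-16 | P3 16-24 | P4 24-34 | P5 34-43 | P6 43-44 |
Completion: P1=5  P2=16  P3=24  P4=34  P5=43  P6=44
Turnaround (C−A): P1=5  P2=16  P3=24  P4=34  P5=43  P6=44
Turnaround = completion − arrival: P1=5, P2=16, P3=24, P4=34, P5=43, P6=44
Total turnaround = 5 + 16 + 24 + 34 + 43 + 44 = 166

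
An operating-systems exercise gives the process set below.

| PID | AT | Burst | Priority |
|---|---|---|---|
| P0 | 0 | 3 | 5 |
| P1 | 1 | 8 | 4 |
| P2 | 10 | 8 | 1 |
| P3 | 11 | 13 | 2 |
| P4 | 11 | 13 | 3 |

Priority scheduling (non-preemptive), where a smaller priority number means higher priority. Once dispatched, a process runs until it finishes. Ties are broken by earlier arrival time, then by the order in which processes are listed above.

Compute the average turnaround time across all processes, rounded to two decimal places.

Schedule: | P0 0-3 | P1 3-11 | P2 11-19 | P3 19-32 | P4 32-45 |
Completion: P0=3  P1=11  P2=19  P3=32  P4=45
Turnaround times: P0=3, P1=10, P2=9, P3=21, P4=34
Average turnaround = (3+10+9+21+34) / 5 = 77/5 = 15.40

15.40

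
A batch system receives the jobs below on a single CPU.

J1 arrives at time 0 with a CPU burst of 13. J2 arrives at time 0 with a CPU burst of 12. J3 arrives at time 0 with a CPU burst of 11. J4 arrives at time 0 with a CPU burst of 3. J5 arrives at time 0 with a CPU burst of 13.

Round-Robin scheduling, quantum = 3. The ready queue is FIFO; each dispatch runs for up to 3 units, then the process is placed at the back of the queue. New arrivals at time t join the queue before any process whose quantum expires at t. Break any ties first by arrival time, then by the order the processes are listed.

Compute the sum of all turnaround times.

207

Schedule: | J1 0-3 | J2 3-6 | J3 6-9 | J4 9-12 | J5 12-15 | J1 15-18 | J2 18-21 | J3 21-24 | J5 24-27 | J1 27-30 | J2 30-33 | J3 33-36 | J5 36-39 | J1 39-42 | J2 42-45 | J3 45-47 | J5 47-50 | J1 50-51 | J5 51-52 |
Completion: J1=51  J2=45  J3=47  J4=12  J5=52
Turnaround (C−A): J1=51  J2=45  J3=47  J4=12  J5=52
Turnaround = completion − arrival: J1=51, J2=45, J3=47, J4=12, J5=52
Total turnaround = 51 + 45 + 47 + 12 + 52 = 207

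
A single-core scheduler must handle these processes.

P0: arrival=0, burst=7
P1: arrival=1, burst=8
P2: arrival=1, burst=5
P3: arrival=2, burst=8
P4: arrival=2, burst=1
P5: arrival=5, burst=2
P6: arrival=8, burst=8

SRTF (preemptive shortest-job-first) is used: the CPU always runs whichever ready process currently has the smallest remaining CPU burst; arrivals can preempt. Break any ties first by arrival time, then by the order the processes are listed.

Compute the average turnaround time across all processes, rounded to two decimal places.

15.43

Timeline: | P0 0-1 | P2 1-2 | P4 2-3 | P2 3-7 | P5 7-9 | P0 9-15 | P1 15-23 | P3 23-31 | P6 31-39 |
Completion: P0=15  P1=23  P2=7  P3=31  P4=3  P5=9  P6=39
Turnaround (C−A): P0=15  P1=22  P2=6  P3=29  P4=1  P5=4  P6=31
Turnaround times: P0=15, P1=22, P2=6, P3=29, P4=1, P5=4, P6=31
Average turnaround = (15+22+6+29+1+4+31) / 7 = 108/7 = 15.43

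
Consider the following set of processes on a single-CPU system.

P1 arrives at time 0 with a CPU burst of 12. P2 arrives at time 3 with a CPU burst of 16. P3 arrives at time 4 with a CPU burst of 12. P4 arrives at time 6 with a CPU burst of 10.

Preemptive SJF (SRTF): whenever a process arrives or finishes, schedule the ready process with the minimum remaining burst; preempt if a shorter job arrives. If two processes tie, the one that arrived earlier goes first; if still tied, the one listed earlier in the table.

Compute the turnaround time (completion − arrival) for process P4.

16

Gantt: | P1 0-12 | P4 12-22 | P3 22-34 | P2 34-50 |
Completion: P1=12  P2=50  P3=34  P4=22
Turnaround (C−A): P1=12  P2=47  P3=30  P4=16
Turnaround(P4) = completion − arrival = 22 − 6 = 16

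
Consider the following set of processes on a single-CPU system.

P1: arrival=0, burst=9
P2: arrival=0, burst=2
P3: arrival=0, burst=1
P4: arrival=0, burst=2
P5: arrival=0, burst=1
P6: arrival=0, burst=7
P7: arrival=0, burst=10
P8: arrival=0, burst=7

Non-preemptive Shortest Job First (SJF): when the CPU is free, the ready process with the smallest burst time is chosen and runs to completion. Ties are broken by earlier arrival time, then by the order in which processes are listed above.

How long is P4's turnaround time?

6

Schedule: | P3 0-1 | P5 1-2 | P2 2-4 | P4 4-6 | P6 6-13 | P8 13-20 | P1 20-29 | P7 29-39 |
Completion: P1=29  P2=4  P3=1  P4=6  P5=2  P6=13  P7=39  P8=20
Turnaround (C−A): P1=29  P2=4  P3=1  P4=6  P5=2  P6=13  P7=39  P8=20
Turnaround(P4) = completion − arrival = 6 − 0 = 6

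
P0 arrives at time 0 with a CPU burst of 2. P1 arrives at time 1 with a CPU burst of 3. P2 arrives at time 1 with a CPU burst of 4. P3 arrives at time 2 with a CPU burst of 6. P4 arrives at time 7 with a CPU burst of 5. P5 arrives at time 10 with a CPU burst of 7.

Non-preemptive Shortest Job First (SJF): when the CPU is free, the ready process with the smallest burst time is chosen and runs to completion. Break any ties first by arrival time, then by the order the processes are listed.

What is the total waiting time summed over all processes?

Gantt: | P0 0-2 | P1 2-5 | P2 5-9 | P4 9-14 | P3 14-20 | P5 20-27 |
Completion: P0=2  P1=5  P2=9  P3=20  P4=14  P5=27
Turnaround (C−A): P0=2  P1=4  P2=8  P3=18  P4=7  P5=17
Waiting = turnaround − burst: P0=0, P1=1, P2=4, P3=12, P4=2, P5=10
Total waiting = 0 + 1 + 4 + 12 + 2 + 10 = 29

29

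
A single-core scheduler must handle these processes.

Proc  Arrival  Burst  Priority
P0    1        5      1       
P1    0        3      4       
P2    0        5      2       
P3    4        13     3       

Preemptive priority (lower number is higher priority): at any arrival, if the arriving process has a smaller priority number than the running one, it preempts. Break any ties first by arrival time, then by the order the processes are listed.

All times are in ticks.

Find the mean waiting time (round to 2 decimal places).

8.50

Schedule: | P2 0-1 | P0 1-6 | P2 6-10 | P3 10-23 | P1 23-26 |
Completion: P0=6  P1=26  P2=10  P3=23
Turnaround (C−A): P0=5  P1=26  P2=10  P3=19
Waiting times: P0=0, P1=23, P2=5, P3=6
Average waiting = (0+23+5+6) / 4 = 34/4 = 8.50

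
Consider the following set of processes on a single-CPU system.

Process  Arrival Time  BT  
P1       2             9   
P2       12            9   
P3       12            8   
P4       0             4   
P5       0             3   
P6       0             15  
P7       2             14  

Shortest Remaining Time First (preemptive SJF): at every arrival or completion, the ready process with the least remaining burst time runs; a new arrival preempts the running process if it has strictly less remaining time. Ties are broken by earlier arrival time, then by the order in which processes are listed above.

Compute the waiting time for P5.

Timeline: | P5 0-3 | P4 3-7 | P1 7-16 | P3 16-24 | P2 24-33 | P7 33-47 | P6 47-62 |
Completion: P1=16  P2=33  P3=24  P4=7  P5=3  P6=62  P7=47
Turnaround (C−A): P1=14  P2=21  P3=12  P4=7  P5=3  P6=62  P7=45
Waiting(P5) = turnaround − burst = 3 − 3 = 0

0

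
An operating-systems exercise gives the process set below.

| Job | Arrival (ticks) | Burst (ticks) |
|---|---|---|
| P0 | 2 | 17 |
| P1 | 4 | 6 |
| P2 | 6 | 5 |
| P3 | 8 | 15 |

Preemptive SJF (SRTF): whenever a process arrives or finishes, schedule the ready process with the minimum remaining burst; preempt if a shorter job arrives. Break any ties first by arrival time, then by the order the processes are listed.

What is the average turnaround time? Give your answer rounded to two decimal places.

Schedule: | idle 0-2 | P0 2-4 | P1 4-10 | P2 10-15 | P0 15-30 | P3 30-45 |
Completion: P0=30  P1=10  P2=15  P3=45
Turnaround (C−A): P0=28  P1=6  P2=9  P3=37
Turnaround times: P0=28, P1=6, P2=9, P3=37
Average turnaround = (28+6+9+37) / 4 = 80/4 = 20.00

20.00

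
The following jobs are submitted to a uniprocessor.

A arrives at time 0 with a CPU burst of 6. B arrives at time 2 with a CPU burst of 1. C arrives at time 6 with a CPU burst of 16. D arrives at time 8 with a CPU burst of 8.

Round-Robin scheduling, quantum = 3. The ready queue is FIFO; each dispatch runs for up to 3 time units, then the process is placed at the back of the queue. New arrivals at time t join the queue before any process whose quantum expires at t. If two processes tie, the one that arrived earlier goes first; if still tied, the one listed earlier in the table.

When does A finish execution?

Gantt: | A 0-3 | B 3-4 | A 4-7 | C 7-10 | D 10-13 | C 13-16 | D 16-19 | C 19-22 | D 22-24 | C 24-31 |
Completion: A=7  B=4  C=31  D=24

7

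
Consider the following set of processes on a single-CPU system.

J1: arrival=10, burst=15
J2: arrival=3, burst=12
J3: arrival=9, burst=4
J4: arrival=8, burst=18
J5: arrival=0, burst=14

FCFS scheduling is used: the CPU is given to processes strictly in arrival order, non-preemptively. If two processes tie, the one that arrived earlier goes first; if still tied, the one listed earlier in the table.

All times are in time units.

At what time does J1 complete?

63

Schedule: | J5 0-14 | J2 14-26 | J4 26-44 | J3 44-48 | J1 48-63 |
Completion: J1=63  J2=26  J3=48  J4=44  J5=14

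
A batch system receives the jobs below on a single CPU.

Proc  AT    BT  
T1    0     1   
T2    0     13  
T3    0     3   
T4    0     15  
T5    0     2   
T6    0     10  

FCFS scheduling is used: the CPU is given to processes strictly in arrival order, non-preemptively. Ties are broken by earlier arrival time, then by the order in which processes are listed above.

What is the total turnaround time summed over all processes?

Schedule: | T1 0-1 | T2 1-14 | T3 14-17 | T4 17-32 | T5 32-34 | T6 34-44 |
Completion: T1=1  T2=14  T3=17  T4=32  T5=34  T6=44
Turnaround (C−A): T1=1  T2=14  T3=17  T4=32  T5=34  T6=44
Turnaround = completion − arrival: T1=1, T2=14, T3=17, T4=32, T5=34, T6=44
Total turnaround = 1 + 14 + 17 + 32 + 34 + 44 = 142

142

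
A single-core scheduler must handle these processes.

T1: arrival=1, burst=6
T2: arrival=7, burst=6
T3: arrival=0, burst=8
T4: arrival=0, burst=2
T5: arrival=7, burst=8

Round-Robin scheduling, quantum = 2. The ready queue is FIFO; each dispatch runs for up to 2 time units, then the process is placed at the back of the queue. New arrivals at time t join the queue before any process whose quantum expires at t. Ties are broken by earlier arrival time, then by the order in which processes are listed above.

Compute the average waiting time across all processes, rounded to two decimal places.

Gantt: | T3 0-2 | T4 2-4 | T1 4-6 | T3 6-8 | T1 8-10 | T2 10-12 | T5 12-14 | T3 14-16 | T1 16-18 | T2 18-20 | T5 20-22 | T3 22-24 | T2 24-26 | T5 26-30 |
Completion: T1=18  T2=26  T3=24  T4=4  T5=30
Waiting times: T1=11, T2=13, T3=16, T4=2, T5=15
Average waiting = (11+13+16+2+15) / 5 = 57/5 = 11.40

11.40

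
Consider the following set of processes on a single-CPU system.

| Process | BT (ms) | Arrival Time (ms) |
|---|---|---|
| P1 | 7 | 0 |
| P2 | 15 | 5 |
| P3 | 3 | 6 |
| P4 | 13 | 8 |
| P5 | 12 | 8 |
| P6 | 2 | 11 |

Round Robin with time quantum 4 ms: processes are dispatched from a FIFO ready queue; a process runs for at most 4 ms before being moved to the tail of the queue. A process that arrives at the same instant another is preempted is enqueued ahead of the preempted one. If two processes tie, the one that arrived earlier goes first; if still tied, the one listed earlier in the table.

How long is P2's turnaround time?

46

Gantt: | P1 0-7 | P2 7-11 | P3 11-14 | P4 14-18 | P5 18-22 | P6 22-24 | P2 24-28 | P4 28-32 | P5 32-36 | P2 36-40 | P4 40-44 | P5 44-48 | P2 48-51 | P4 51-52 |
Completion: P1=7  P2=51  P3=14  P4=52  P5=48  P6=24
Turnaround (C−A): P1=7  P2=46  P3=8  P4=44  P5=40  P6=13
Turnaround(P2) = completion − arrival = 51 − 5 = 46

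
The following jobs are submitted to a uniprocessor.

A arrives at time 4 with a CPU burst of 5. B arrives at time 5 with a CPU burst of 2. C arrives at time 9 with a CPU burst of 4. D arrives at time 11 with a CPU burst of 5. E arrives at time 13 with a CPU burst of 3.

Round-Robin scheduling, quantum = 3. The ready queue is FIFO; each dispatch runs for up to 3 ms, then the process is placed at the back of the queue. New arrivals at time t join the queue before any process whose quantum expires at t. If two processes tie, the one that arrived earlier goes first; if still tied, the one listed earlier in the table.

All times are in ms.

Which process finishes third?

Gantt: | idle 0-4 | A 4-7 | B 7-9 | A 9-11 | C 11-14 | D 14-17 | E 17-20 | C 20-21 | D 21-23 |
Completion: A=11  B=9  C=21  D=23  E=20
Finish order: B → A → E → C → D

E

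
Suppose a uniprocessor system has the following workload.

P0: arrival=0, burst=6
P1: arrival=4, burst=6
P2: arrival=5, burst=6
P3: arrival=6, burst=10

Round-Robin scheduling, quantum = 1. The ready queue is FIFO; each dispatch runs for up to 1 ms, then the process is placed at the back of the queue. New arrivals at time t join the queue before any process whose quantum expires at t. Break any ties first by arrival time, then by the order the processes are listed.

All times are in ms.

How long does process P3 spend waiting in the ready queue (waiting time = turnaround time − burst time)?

Schedule: | P0 0-4 | P1 4-5 | P0 5-6 | P2 6-7 | P1 7-8 | P3 8-9 | P0 9-10 | P2 10-11 | P1 11-12 | P3 12-13 | P2 13-14 | P1 14-15 | P3 15-16 | P2 16-17 | P1 17-18 | P3 18-19 | P2 19-20 | P1 20-21 | P3 21-22 | P2 22-23 | P3 23-28 |
Completion: P0=10  P1=21  P2=23  P3=28
Waiting(P3) = turnaround − burst = 22 − 10 = 12

12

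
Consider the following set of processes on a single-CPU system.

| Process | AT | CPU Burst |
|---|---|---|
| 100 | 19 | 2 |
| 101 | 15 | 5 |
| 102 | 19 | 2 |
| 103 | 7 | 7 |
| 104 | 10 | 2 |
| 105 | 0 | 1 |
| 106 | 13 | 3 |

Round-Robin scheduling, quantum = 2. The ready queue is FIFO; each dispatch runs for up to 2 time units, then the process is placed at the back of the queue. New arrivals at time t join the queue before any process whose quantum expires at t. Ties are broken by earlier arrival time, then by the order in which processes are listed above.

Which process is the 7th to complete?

Timeline: | 105 0-1 | idle 1-7 | 103 7-11 | 104 11-13 | 103 13-15 | 106 15-17 | 101 17-19 | 103 19-20 | 106 20-21 | 100 21-23 | 102 23-25 | 101 25-28 |
Completion: 100=23  101=28  102=25  103=20  104=13  105=1  106=21
Turnaround (C−A): 100=4  101=13  102=6  103=13  104=3  105=1  106=8
Finish order: 105 → 104 → 103 → 106 → 100 → 102 → 101

101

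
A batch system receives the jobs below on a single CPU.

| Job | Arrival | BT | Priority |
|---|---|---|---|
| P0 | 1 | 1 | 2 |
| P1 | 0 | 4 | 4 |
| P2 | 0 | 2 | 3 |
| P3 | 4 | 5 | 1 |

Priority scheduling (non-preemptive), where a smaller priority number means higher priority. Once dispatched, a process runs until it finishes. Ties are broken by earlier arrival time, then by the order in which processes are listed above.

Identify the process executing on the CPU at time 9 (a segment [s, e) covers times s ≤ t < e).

Timeline: | P2 0-2 | P0 2-3 | P1 3-7 | P3 7-12 |
Completion: P0=3  P1=7  P2=2  P3=12
Turnaround (C−A): P0=2  P1=7  P2=2  P3=8

P3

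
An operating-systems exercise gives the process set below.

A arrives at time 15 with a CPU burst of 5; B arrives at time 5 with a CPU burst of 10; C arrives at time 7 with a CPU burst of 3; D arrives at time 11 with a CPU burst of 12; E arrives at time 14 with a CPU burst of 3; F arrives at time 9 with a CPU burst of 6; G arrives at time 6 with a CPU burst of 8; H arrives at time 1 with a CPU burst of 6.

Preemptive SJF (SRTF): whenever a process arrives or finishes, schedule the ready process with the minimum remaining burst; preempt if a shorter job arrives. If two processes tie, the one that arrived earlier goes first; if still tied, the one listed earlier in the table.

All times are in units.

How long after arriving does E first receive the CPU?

2

Timeline: | idle 0-1 | H 1-7 | C 7-10 | F 10-16 | E 16-19 | A 19-24 | G 24-32 | B 32-42 | D 42-54 |
Completion: A=24  B=42  C=10  D=54  E=19  F=16  G=32  H=7
Turnaround (C−A): A=9  B=37  C=3  D=43  E=5  F=7  G=26  H=6
Response(E) = first start − arrival = 16 − 14 = 2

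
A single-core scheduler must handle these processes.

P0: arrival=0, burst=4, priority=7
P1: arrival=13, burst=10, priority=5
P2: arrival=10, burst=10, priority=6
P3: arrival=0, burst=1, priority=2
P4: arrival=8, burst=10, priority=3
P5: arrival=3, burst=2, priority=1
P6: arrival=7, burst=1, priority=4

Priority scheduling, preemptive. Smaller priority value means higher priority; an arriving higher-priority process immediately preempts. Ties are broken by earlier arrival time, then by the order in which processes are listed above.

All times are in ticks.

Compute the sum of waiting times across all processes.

26

Gantt: | P3 0-1 | P0 1-3 | P5 3-5 | P0 5-7 | P6 7-8 | P4 8-18 | P1 18-28 | P2 28-38 |
Completion: P0=7  P1=28  P2=38  P3=1  P4=18  P5=5  P6=8
Turnaround (C−A): P0=7  P1=15  P2=28  P3=1  P4=10  P5=2  P6=1
Waiting = turnaround − burst: P0=3, P1=5, P2=18, P3=0, P4=0, P5=0, P6=0
Total waiting = 3 + 5 + 18 + 0 + 0 + 0 + 0 = 26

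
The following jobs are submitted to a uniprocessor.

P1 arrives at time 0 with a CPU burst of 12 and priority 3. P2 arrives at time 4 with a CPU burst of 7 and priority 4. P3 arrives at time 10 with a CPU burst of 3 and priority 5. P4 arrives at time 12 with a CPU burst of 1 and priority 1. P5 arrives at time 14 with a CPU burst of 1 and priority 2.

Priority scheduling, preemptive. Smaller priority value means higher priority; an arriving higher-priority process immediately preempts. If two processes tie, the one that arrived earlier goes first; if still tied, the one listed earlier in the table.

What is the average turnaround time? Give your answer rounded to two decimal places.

Gantt: | P1 0-12 | P4 12-13 | P2 13-14 | P5 14-15 | P2 15-21 | P3 21-24 |
Completion: P1=12  P2=21  P3=24  P4=13  P5=15
Turnaround times: P1=12, P2=17, P3=14, P4=1, P5=1
Average turnaround = (12+17+14+1+1) / 5 = 45/5 = 9.00

9.00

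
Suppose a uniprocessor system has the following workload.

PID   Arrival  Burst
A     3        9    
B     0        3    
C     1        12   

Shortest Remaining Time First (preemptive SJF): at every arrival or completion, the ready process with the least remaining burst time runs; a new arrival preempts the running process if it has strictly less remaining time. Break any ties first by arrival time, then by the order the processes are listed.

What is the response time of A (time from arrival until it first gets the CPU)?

0

Gantt: | B 0-3 | A 3-12 | C 12-24 |
Completion: A=12  B=3  C=24
Turnaround (C−A): A=9  B=3  C=23
Response(A) = first start − arrival = 3 − 3 = 0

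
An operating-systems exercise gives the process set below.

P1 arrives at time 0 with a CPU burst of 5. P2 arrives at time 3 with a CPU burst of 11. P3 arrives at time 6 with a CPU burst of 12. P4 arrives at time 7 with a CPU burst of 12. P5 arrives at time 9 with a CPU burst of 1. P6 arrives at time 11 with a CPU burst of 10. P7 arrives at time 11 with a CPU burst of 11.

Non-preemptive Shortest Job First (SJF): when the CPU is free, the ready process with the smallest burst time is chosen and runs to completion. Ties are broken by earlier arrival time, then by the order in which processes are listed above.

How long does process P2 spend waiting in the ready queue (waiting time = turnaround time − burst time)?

2

Gantt: | P1 0-5 | P2 5-16 | P5 16-17 | P6 17-27 | P7 27-38 | P3 38-50 | P4 50-62 |
Completion: P1=5  P2=16  P3=50  P4=62  P5=17  P6=27  P7=38
Waiting(P2) = turnaround − burst = 13 − 11 = 2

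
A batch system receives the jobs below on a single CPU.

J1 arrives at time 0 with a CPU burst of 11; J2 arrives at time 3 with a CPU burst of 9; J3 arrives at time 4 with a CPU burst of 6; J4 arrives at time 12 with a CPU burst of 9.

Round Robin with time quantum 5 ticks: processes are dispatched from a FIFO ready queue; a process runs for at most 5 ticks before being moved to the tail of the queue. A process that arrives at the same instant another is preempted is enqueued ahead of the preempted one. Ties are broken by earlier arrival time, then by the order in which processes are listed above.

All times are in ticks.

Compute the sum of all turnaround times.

101

Gantt: | J1 0-5 | J2 5-10 | J3 10-15 | J1 15-20 | J2 20-24 | J4 24-29 | J3 29-30 | J1 30-31 | J4 31-35 |
Completion: J1=31  J2=24  J3=30  J4=35
Turnaround (C−A): J1=31  J2=21  J3=26  J4=23
Turnaround = completion − arrival: J1=31, J2=21, J3=26, J4=23
Total turnaround = 31 + 21 + 26 + 23 = 101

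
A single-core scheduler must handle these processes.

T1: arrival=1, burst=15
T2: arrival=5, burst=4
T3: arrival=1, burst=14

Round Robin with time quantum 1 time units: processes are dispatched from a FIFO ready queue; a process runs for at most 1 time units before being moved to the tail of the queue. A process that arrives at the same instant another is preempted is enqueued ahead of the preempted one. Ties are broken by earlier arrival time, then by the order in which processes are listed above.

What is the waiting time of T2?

Timeline: | idle 0-1 | T1 1-2 | T3 2-3 | T1 3-4 | T3 4-5 | T1 5-6 | T2 6-7 | T3 7-8 | T1 8-9 | T2 9-10 | T3 10-11 | T1 11-12 | T2 12-13 | T3 13-14 | T1 14-15 | T2 15-16 | T3 16-17 | T1 17-18 | T3 18-19 | T1 19-20 | T3 20-21 | T1 21-22 | T3 22-23 | T1 23-24 | T3 24-25 | T1 25-26 | T3 26-27 | T1 27-28 | T3 28-29 | T1 29-30 | T3 30-31 | T1 31-32 | T3 32-33 | T1 33-34 |
Completion: T1=34  T2=16  T3=33
Waiting(T2) = turnaround − burst = 11 − 4 = 7

7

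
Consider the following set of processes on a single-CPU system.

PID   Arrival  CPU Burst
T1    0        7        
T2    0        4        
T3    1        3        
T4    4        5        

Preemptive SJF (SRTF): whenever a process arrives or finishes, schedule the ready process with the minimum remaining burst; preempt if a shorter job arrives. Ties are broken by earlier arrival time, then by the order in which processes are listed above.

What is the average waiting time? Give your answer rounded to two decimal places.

4.50

Timeline: | T2 0-4 | T3 4-7 | T4 7-12 | T1 12-19 |
Completion: T1=19  T2=4  T3=7  T4=12
Waiting times: T1=12, T2=0, T3=3, T4=3
Average waiting = (12+0+3+3) / 4 = 18/4 = 4.50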